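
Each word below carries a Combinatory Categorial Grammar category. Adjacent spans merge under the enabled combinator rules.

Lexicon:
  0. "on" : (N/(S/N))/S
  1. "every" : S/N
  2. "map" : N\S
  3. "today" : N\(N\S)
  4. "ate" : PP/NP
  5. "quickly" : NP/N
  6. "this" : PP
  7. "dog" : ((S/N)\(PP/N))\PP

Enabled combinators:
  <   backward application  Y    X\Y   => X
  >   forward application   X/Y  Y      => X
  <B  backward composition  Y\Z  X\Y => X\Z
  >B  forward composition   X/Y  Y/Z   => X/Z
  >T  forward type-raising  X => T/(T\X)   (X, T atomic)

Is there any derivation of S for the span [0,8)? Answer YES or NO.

NO

(N/(S/N))/S S/N N\S N\(N\S) PP/NP NP/N PP ((S/N)\(PP/N))\PP
CKY chart[0,8] = {N, N/(N\N), NP/(NP\N), PP/(PP\N), S/(S\N)}; S ∉ chart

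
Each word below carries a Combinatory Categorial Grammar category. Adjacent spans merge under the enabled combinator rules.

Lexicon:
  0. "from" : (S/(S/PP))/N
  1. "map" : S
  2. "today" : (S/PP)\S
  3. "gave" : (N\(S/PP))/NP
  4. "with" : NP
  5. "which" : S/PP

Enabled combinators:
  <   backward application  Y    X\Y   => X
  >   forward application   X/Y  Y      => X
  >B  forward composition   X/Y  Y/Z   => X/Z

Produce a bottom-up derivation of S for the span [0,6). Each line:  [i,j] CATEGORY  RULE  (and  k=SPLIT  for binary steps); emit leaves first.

[0,1] (S/(S/PP))/N  lex  "from"
[1,2] S  lex  "map"
[2,3] (S/PP)\S  lex  "today"
[1,3] S/PP  <  k=2
[3,4] (N\(S/PP))/NP  lex  "gave"
[4,5] NP  lex  "with"
[3,5] N\(S/PP)  >  k=4
[1,5] N  <  k=3
[0,5] S/(S/PP)  >  k=1
[5,6] S/PP  lex  "which"
[0,6] S  >  k=5

[0,6] S   >
  [0,5] S/(S/PP)   >
    [0,1] "from" : (S/(S/PP))/N
    [1,5] N   <
      [1,3] S/PP   <
        [1,2] "map" : S
        [2,3] "today" : (S/PP)\S
      [3,5] N\(S/PP)   >
        [3,4] "gave" : (N\(S/PP))/NP
        [4,5] "with" : NP
  [5,6] "which" : S/PP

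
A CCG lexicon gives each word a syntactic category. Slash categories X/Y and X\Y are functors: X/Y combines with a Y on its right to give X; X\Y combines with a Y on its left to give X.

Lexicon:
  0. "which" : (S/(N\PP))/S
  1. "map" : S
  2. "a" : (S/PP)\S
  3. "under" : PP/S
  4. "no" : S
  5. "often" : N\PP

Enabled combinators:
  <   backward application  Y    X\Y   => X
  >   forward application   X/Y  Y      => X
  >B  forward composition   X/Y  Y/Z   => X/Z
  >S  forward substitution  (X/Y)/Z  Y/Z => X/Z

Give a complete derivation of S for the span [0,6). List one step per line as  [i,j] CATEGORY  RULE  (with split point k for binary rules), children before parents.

[0,1] (S/(N\PP))/S  lex  "which"
[1,2] S  lex  "map"
[2,3] (S/PP)\S  lex  "a"
[1,3] S/PP  <  k=2
[3,4] PP/S  lex  "under"
[4,5] S  lex  "no"
[3,5] PP  >  k=4
[1,5] S  >  k=3
[0,5] S/(N\PP)  >  k=1
[5,6] N\PP  lex  "often"
[0,6] S  >  k=5

[0,6] S   >
  [0,5] S/(N\PP)   >
    [0,1] "which" : (S/(N\PP))/S
    [1,5] S   >
      [1,3] S/PP   <
        [1,2] "map" : S
        [2,3] "a" : (S/PP)\S
      [3,5] PP   >
        [3,4] "under" : PP/S
        [4,5] "no" : S
  [5,6] "often" : N\PP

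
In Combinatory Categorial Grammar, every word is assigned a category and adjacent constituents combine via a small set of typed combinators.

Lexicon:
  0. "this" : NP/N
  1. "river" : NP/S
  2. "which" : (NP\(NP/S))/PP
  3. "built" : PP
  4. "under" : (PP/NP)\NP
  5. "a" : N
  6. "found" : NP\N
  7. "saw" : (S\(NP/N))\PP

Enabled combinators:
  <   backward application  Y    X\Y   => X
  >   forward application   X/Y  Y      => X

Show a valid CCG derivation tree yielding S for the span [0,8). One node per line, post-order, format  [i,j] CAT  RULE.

[0,1] NP/N  lex  "this"
[1,2] NP/S  lex  "river"
[2,3] (NP\(NP/S))/PP  lex  "which"
[3,4] PP  lex  "built"
[2,4] NP\(NP/S)  >  k=3
[1,4] NP  <  k=2
[4,5] (PP/NP)\NP  lex  "under"
[1,5] PP/NP  <  k=4
[5,6] N  lex  "a"
[6,7] NP\N  lex  "found"
[5,7] NP  <  k=6
[1,7] PP  >  k=5
[7,8] (S\(NP/N))\PP  lex  "saw"
[1,8] S\(NP/N)  <  k=7
[0,8] S  <  k=1

[0,8] S   <
  [0,1] "this" : NP/N
  [1,8] S\(NP/N)   <
    [1,7] PP   >
      [1,5] PP/NP   <
        [1,4] NP   <
          [1,2] "river" : NP/S
          [2,4] NP\(NP/S)   >
            [2,3] "which" : (NP\(NP/S))/PP
            [3,4] "built" : PP
        [4,5] "under" : (PP/NP)\NP
      [5,7] NP   <
        [5,6] "a" : N
        [6,7] "found" : NP\N
    [7,8] "saw" : (S\(NP/N))\PP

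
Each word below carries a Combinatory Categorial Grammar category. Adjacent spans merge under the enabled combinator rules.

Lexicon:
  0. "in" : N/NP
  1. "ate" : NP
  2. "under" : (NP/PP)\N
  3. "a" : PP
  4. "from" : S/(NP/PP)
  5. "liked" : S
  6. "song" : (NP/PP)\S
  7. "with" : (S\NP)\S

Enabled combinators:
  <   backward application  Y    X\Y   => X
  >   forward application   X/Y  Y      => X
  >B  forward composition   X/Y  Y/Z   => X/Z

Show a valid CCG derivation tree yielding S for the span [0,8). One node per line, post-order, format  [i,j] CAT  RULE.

[0,1] N/NP  lex  "in"
[1,2] NP  lex  "ate"
[0,2] N  >  k=1
[2,3] (NP/PP)\N  lex  "under"
[0,3] NP/PP  <  k=2
[3,4] PP  lex  "a"
[0,4] NP  >  k=3
[4,5] S/(NP/PP)  lex  "from"
[5,6] S  lex  "liked"
[6,7] (NP/PP)\S  lex  "song"
[5,7] NP/PP  <  k=6
[4,7] S  >  k=5
[7,8] (S\NP)\S  lex  "with"
[4,8] S\NP  <  k=7
[0,8] S  <  k=4

[0,8] S   <
  [0,4] NP   >
    [0,3] NP/PP   <
      [0,2] N   >
        [0,1] "in" : N/NP
        [1,2] "ate" : NP
      [2,3] "under" : (NP/PP)\N
    [3,4] "a" : PP
  [4,8] S\NP   <
    [4,7] S   >
      [4,5] "from" : S/(NP/PP)
      [5,7] NP/PP   <
        [5,6] "liked" : S
        [6,7] "song" : (NP/PP)\S
    [7,8] "with" : (S\NP)\S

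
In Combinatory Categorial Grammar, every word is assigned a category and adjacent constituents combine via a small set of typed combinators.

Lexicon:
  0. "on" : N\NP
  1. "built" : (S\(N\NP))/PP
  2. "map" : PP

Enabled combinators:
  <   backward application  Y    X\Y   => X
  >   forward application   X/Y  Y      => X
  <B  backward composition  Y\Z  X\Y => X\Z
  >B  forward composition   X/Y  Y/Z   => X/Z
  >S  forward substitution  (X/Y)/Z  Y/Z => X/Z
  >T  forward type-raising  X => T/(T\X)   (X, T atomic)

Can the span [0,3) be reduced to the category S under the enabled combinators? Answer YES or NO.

YES

[0,3] S   <
  [0,1] "on" : N\NP
  [1,3] S\(N\NP)   >
    [1,2] "built" : (S\(N\NP))/PP
    [2,3] "map" : PP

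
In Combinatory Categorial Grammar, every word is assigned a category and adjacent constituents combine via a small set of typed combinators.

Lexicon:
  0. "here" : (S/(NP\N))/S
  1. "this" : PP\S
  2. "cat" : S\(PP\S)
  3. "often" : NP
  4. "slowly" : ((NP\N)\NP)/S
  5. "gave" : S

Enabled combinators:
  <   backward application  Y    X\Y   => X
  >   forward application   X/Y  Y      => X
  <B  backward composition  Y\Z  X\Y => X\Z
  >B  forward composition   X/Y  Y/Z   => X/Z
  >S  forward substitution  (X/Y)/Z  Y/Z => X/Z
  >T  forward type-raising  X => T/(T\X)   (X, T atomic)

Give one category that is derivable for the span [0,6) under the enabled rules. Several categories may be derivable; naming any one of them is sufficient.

S

[0,6] S   >
  [0,3] S/(NP\N)   >
    [0,1] "here" : (S/(NP\N))/S
    [1,3] S   <
      [1,2] "this" : PP\S
      [2,3] "cat" : S\(PP\S)
  [3,6] NP\N   <
    [3,4] "often" : NP
    [4,6] (NP\N)\NP   >
      [4,5] "slowly" : ((NP\N)\NP)/S
      [5,6] "gave" : S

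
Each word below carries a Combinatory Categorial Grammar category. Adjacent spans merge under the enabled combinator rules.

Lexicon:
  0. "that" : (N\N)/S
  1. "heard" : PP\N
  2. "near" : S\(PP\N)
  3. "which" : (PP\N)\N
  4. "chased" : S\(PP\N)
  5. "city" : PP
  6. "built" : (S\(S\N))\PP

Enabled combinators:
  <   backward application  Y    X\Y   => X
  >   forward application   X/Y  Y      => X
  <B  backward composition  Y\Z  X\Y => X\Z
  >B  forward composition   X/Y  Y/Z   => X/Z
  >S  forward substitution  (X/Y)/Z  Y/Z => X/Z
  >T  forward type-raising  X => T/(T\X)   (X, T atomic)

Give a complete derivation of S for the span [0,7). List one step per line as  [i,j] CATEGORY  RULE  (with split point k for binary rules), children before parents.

[0,7] S   <
  [0,5] S\N   <B
    [0,3] N\N   >
      [0,1] "that" : (N\N)/S
      [1,3] S   <
        [1,2] "heard" : PP\N
        [2,3] "near" : S\(PP\N)
    [3,5] S\N   <B
      [3,4] "which" : (PP\N)\N
      [4,5] "chased" : S\(PP\N)
  [5,7] S\(S\N)   <
    [5,6] "city" : PP
    [6,7] "built" : (S\(S\N))\PP

[0,1] (N\N)/S  lex  "that"
[1,2] PP\N  lex  "heard"
[2,3] S\(PP\N)  lex  "near"
[1,3] S  <  k=2
[0,3] N\N  >  k=1
[3,4] (PP\N)\N  lex  "which"
[4,5] S\(PP\N)  lex  "chased"
[3,5] S\N  <B  k=4
[0,5] S\N  <B  k=3
[5,6] PP  lex  "city"
[6,7] (S\(S\N))\PP  lex  "built"
[5,7] S\(S\N)  <  k=6
[0,7] S  <  k=5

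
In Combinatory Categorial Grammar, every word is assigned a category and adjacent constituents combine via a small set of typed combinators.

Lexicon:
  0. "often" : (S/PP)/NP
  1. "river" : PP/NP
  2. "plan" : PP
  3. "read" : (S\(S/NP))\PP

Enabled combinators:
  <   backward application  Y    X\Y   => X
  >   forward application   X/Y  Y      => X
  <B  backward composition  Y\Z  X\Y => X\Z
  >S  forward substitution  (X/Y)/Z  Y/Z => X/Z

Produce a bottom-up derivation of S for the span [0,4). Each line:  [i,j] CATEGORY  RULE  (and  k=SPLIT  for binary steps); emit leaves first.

[0,4] S   <
  [0,2] S/NP   >S
    [0,1] "often" : (S/PP)/NP
    [1,2] "river" : PP/NP
  [2,4] S\(S/NP)   <
    [2,3] "plan" : PP
    [3,4] "read" : (S\(S/NP))\PP

[0,1] (S/PP)/NP  lex  "often"
[1,2] PP/NP  lex  "river"
[0,2] S/NP  >S  k=1
[2,3] PP  lex  "plan"
[3,4] (S\(S/NP))\PP  lex  "read"
[2,4] S\(S/NP)  <  k=3
[0,4] S  <  k=2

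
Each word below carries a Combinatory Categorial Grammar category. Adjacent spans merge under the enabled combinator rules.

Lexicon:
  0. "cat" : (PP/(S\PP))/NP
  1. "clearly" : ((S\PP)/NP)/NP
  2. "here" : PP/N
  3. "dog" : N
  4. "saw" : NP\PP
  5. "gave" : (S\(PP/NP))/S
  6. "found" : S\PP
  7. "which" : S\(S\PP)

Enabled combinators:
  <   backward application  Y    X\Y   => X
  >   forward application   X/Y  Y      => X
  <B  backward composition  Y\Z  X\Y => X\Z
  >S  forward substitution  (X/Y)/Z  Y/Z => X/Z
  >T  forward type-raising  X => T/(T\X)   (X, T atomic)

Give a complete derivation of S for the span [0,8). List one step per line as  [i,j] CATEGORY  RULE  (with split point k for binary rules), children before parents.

[0,8] S   <
  [0,5] PP/NP   >S
    [0,1] "cat" : (PP/(S\PP))/NP
    [1,5] (S\PP)/NP   >
      [1,2] "clearly" : ((S\PP)/NP)/NP
      [2,5] NP   <
        [2,4] PP   >
          [2,3] "here" : PP/N
          [3,4] "dog" : N
        [4,5] "saw" : NP\PP
  [5,8] S\(PP/NP)   >
    [5,6] "gave" : (S\(PP/NP))/S
    [6,8] S   <
      [6,7] "found" : S\PP
      [7,8] "which" : S\(S\PP)

[0,1] (PP/(S\PP))/NP  lex  "cat"
[1,2] ((S\PP)/NP)/NP  lex  "clearly"
[2,3] PP/N  lex  "here"
[3,4] N  lex  "dog"
[2,4] PP  >  k=3
[4,5] NP\PP  lex  "saw"
[2,5] NP  <  k=4
[1,5] (S\PP)/NP  >  k=2
[0,5] PP/NP  >S  k=1
[5,6] (S\(PP/NP))/S  lex  "gave"
[6,7] S\PP  lex  "found"
[7,8] S\(S\PP)  lex  "which"
[6,8] S  <  k=7
[5,8] S\(PP/NP)  >  k=6
[0,8] S  <  k=5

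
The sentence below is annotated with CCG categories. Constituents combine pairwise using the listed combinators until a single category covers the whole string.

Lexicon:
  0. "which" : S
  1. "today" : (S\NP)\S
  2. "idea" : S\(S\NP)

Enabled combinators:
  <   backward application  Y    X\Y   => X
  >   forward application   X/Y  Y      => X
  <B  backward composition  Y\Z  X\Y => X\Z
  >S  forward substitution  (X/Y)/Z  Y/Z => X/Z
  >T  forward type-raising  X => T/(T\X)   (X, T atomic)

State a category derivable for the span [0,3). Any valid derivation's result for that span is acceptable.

[0,3] S   <
  [0,2] S\NP   <
    [0,1] "which" : S
    [1,2] "today" : (S\NP)\S
  [2,3] "idea" : S\(S\NP)

S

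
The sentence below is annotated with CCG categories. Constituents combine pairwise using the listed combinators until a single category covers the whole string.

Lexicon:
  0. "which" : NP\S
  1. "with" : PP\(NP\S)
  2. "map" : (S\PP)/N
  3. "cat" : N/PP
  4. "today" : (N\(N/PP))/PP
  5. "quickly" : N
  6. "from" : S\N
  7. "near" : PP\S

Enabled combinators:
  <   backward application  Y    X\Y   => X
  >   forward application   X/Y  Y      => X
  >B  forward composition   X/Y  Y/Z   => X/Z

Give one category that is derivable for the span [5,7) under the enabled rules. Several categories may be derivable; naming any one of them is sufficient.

[0,8] S   <
  [0,2] PP   <
    [0,1] "which" : NP\S
    [1,2] "with" : PP\(NP\S)
  [2,8] S\PP   >
    [2,3] "map" : (S\PP)/N
    [3,8] N   <
      [3,4] "cat" : N/PP
      [4,8] N\(N/PP)   >
        [4,5] "today" : (N\(N/PP))/PP
        [5,8] PP   <
          [5,7] S   <
            [5,6] "quickly" : N
            [6,7] "from" : S\N
          [7,8] "near" : PP\S

S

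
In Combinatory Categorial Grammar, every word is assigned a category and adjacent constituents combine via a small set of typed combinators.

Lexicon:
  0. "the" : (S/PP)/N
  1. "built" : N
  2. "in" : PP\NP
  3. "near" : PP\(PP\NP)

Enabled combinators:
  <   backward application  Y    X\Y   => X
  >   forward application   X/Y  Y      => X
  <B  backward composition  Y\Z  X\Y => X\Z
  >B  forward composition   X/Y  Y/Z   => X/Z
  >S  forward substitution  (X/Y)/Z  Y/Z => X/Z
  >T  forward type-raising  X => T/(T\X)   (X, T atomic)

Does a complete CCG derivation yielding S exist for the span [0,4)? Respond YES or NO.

YES

[0,4] S   >
  [0,2] S/PP   >
    [0,1] "the" : (S/PP)/N
    [1,2] "built" : N
  [2,4] PP   <
    [2,3] "in" : PP\NP
    [3,4] "near" : PP\(PP\NP)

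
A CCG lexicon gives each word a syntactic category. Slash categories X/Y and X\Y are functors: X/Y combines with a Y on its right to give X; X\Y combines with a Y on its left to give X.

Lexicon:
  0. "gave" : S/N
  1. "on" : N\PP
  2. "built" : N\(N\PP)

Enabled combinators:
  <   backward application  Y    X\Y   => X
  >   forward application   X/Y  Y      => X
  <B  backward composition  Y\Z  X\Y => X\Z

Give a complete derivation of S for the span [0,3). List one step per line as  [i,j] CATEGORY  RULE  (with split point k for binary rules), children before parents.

[0,3] S   >
  [0,1] "gave" : S/N
  [1,3] N   <
    [1,2] "on" : N\PP
    [2,3] "built" : N\(N\PP)

[0,1] S/N  lex  "gave"
[1,2] N\PP  lex  "on"
[2,3] N\(N\PP)  lex  "built"
[1,3] N  <  k=2
[0,3] S  >  k=1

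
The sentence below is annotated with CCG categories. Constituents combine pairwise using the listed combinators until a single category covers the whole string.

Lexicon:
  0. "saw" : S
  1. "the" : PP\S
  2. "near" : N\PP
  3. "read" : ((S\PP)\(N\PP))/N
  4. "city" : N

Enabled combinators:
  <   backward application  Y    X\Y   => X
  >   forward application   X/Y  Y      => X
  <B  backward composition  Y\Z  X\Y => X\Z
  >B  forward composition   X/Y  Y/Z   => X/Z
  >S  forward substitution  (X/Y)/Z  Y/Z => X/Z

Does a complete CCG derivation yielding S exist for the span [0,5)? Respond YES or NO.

YES

[0,5] S   <
  [0,2] PP   <
    [0,1] "saw" : S
    [1,2] "the" : PP\S
  [2,5] S\PP   <
    [2,3] "near" : N\PP
    [3,5] (S\PP)\(N\PP)   >
      [3,4] "read" : ((S\PP)\(N\PP))/N
      [4,5] "city" : N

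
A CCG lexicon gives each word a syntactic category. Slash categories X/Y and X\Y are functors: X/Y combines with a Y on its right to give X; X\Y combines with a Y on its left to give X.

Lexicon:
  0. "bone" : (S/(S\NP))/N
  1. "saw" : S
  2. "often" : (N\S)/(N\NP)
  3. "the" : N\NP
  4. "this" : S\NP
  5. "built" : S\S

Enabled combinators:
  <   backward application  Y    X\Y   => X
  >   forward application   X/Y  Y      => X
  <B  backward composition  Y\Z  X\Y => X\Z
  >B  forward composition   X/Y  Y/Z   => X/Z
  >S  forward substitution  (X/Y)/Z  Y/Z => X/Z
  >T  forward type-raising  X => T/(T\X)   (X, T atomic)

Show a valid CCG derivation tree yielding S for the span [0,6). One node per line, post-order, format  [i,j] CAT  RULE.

[0,6] S   >
  [0,4] S/(S\NP)   >
    [0,1] "bone" : (S/(S\NP))/N
    [1,4] N   <
      [1,2] "saw" : S
      [2,4] N\S   >
        [2,3] "often" : (N\S)/(N\NP)
        [3,4] "the" : N\NP
  [4,6] S\NP   <B
    [4,5] "this" : S\NP
    [5,6] "built" : S\S

[0,1] (S/(S\NP))/N  lex  "bone"
[1,2] S  lex  "saw"
[2,3] (N\S)/(N\NP)  lex  "often"
[3,4] N\NP  lex  "the"
[2,4] N\S  >  k=3
[1,4] N  <  k=2
[0,4] S/(S\NP)  >  k=1
[4,5] S\NP  lex  "this"
[5,6] S\S  lex  "built"
[4,6] S\NP  <B  k=5
[0,6] S  >  k=4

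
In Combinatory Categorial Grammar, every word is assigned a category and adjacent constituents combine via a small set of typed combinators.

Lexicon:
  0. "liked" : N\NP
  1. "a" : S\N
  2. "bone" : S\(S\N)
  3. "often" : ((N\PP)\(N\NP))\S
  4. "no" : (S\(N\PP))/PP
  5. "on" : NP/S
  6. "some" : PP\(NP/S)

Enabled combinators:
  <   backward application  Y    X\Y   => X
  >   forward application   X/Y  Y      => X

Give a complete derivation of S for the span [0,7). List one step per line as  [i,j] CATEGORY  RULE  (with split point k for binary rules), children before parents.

[0,7] S   <
  [0,4] N\PP   <
    [0,1] "liked" : N\NP
    [1,4] (N\PP)\(N\NP)   <
      [1,3] S   <
        [1,2] "a" : S\N
        [2,3] "bone" : S\(S\N)
      [3,4] "often" : ((N\PP)\(N\NP))\S
  [4,7] S\(N\PP)   >
    [4,5] "no" : (S\(N\PP))/PP
    [5,7] PP   <
      [5,6] "on" : NP/S
      [6,7] "some" : PP\(NP/S)

[0,1] N\NP  lex  "liked"
[1,2] S\N  lex  "a"
[2,3] S\(S\N)  lex  "bone"
[1,3] S  <  k=2
[3,4] ((N\PP)\(N\NP))\S  lex  "often"
[1,4] (N\PP)\(N\NP)  <  k=3
[0,4] N\PP  <  k=1
[4,5] (S\(N\PP))/PP  lex  "no"
[5,6] NP/S  lex  "on"
[6,7] PP\(NP/S)  lex  "some"
[5,7] PP  <  k=6
[4,7] S\(N\PP)  >  k=5
[0,7] S  <  k=4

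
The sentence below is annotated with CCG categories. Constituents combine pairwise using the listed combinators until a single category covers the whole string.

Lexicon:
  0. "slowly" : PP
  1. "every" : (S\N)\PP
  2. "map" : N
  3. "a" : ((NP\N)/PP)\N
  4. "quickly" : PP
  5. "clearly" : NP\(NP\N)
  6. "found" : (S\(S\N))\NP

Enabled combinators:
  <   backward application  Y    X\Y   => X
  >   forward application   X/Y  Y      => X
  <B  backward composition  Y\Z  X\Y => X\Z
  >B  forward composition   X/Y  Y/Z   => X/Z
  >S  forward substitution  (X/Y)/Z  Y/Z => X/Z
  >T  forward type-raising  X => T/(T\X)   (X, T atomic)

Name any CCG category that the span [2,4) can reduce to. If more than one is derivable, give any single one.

[0,7] S   <
  [0,2] S\N   <
    [0,1] "slowly" : PP
    [1,2] "every" : (S\N)\PP
  [2,7] S\(S\N)   <
    [2,6] NP   <
      [2,5] NP\N   >
        [2,4] (NP\N)/PP   <
          [2,3] "map" : N
          [3,4] "a" : ((NP\N)/PP)\N
        [4,5] "quickly" : PP
      [5,6] "clearly" : NP\(NP\N)
    [6,7] "found" : (S\(S\N))\NP

(NP\N)/PP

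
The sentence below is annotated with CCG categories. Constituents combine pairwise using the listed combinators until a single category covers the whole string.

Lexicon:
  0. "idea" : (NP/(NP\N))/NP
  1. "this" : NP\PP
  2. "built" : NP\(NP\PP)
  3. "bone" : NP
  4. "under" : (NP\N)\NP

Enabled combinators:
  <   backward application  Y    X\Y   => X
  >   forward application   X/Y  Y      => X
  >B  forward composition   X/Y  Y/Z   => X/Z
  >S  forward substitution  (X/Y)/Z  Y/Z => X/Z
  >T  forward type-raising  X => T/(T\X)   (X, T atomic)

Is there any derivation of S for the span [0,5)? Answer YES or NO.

NO

(NP/(NP\N))/NP NP\PP NP\(NP\PP) NP (NP\N)\NP
CKY chart[0,5] = {N/(N\NP), NP, NP/(NP\NP), PP/(PP\NP), S/(S\NP)}; S ∉ chart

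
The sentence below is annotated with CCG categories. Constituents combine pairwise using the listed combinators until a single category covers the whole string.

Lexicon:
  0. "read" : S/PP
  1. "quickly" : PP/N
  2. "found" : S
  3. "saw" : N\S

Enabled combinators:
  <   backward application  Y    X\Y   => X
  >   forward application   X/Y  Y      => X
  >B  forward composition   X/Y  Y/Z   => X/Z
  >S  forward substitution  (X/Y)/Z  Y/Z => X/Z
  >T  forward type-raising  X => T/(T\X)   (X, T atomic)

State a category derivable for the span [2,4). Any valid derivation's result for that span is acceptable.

N

[0,4] S   >
  [0,2] S/N   >B
    [0,1] "read" : S/PP
    [1,2] "quickly" : PP/N
  [2,4] N   >
    [2,3] N/(N\S)   >T
      [2,3] "found" : S
    [3,4] "saw" : N\S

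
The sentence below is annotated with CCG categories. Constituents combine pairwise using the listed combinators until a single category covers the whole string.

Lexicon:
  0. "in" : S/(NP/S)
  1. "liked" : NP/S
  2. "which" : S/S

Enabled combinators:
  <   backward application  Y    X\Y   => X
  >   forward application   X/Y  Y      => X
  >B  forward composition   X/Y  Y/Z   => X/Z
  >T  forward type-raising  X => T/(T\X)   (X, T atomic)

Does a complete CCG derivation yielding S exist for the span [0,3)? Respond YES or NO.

YES

[0,3] S   >
  [0,1] "in" : S/(NP/S)
  [1,3] NP/S   >B
    [1,2] "liked" : NP/S
    [2,3] "which" : S/S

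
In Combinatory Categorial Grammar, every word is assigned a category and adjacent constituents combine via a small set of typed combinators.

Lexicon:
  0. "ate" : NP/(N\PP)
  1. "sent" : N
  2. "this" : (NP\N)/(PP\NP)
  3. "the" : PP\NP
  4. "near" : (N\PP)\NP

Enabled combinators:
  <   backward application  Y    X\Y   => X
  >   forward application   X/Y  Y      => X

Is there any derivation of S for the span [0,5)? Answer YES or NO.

NP/(N\PP) N (NP\N)/(PP\NP) PP\NP (N\PP)\NP
CKY chart[0,5] = {NP}; S ∉ chart

NO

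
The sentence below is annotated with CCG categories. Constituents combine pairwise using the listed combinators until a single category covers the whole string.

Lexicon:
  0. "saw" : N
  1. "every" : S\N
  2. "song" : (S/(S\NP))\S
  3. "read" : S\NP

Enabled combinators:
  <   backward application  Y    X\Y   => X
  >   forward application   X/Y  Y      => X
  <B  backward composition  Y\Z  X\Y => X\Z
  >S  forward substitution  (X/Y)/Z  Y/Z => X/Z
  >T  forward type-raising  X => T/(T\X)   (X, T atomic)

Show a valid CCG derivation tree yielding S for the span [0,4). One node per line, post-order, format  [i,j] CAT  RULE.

[0,1] N  lex  "saw"
[0,1] S/(S\N)  >T
[1,2] S\N  lex  "every"
[0,2] S  >  k=1
[2,3] (S/(S\NP))\S  lex  "song"
[0,3] S/(S\NP)  <  k=2
[3,4] S\NP  lex  "read"
[0,4] S  >  k=3

[0,4] S   >
  [0,3] S/(S\NP)   <
    [0,2] S   >
      [0,1] S/(S\N)   >T
        [0,1] "saw" : N
      [1,2] "every" : S\N
    [2,3] "song" : (S/(S\NP))\S
  [3,4] "read" : S\NP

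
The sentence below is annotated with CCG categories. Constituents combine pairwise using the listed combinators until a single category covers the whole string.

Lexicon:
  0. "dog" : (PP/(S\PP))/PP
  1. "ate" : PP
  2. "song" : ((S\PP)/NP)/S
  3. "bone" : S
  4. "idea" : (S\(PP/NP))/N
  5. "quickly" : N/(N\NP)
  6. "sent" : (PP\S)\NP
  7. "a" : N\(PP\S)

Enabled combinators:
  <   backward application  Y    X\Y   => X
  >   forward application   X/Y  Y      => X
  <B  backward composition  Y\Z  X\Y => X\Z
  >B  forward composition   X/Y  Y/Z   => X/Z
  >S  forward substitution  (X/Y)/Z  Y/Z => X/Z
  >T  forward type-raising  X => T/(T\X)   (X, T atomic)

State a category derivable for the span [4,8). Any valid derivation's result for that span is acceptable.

[0,8] S   <
  [0,4] PP/NP   >B
    [0,2] PP/(S\PP)   >
      [0,1] "dog" : (PP/(S\PP))/PP
      [1,2] "ate" : PP
    [2,4] (S\PP)/NP   >
      [2,3] "song" : ((S\PP)/NP)/S
      [3,4] "bone" : S
  [4,8] S\(PP/NP)   >
    [4,5] "idea" : (S\(PP/NP))/N
    [5,8] N   >
      [5,6] "quickly" : N/(N\NP)
      [6,8] N\NP   <B
        [6,7] "sent" : (PP\S)\NP
        [7,8] "a" : N\(PP\S)

S\(PP/NP)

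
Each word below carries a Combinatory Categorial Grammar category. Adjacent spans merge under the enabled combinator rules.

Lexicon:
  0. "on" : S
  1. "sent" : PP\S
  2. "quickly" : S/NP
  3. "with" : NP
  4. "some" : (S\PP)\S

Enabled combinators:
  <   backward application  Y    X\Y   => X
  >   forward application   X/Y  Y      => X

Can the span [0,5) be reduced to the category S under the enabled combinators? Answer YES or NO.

YES

[0,5] S   <
  [0,2] PP   <
    [0,1] "on" : S
    [1,2] "sent" : PP\S
  [2,5] S\PP   <
    [2,4] S   >
      [2,3] "quickly" : S/NP
      [3,4] "with" : NP
    [4,5] "some" : (S\PP)\S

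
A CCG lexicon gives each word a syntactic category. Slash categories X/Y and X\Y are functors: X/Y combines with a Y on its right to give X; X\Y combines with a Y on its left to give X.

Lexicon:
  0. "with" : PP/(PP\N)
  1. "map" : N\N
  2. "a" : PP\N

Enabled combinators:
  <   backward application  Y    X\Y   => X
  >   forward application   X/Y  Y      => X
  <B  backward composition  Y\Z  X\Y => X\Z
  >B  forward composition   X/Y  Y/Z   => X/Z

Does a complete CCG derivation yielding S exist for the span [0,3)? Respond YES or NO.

PP/(PP\N) N\N PP\N
CKY chart[0,3] = {PP}; S ∉ chart

NO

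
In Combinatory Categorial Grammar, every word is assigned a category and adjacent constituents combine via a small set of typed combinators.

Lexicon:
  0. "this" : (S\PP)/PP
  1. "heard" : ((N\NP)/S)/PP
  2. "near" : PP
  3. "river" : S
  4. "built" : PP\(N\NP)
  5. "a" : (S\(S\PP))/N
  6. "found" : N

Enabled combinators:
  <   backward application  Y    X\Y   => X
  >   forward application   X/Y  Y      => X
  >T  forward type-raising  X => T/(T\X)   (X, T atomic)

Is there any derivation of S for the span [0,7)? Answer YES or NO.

[0,7] S   <
  [0,5] S\PP   >
    [0,1] "this" : (S\PP)/PP
    [1,5] PP   <
      [1,4] N\NP   >
        [1,3] (N\NP)/S   >
          [1,2] "heard" : ((N\NP)/S)/PP
          [2,3] "near" : PP
        [3,4] "river" : S
      [4,5] "built" : PP\(N\NP)
  [5,7] S\(S\PP)   >
    [5,6] "a" : (S\(S\PP))/N
    [6,7] "found" : N

YES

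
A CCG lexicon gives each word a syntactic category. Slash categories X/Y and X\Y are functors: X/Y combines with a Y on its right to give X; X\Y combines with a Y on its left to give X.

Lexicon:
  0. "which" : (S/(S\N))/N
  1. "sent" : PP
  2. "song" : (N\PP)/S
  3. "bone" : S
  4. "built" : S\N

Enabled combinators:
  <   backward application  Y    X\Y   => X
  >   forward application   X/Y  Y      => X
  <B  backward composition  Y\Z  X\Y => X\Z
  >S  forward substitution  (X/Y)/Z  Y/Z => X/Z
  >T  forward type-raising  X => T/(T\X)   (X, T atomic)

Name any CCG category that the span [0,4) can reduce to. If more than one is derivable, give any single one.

[0,5] S   >
  [0,4] S/(S\N)   >
    [0,1] "which" : (S/(S\N))/N
    [1,4] N   >
      [1,2] N/(N\PP)   >T
        [1,2] "sent" : PP
      [2,4] N\PP   >
        [2,3] "song" : (N\PP)/S
        [3,4] "bone" : S
  [4,5] "built" : S\N

S/(S\N)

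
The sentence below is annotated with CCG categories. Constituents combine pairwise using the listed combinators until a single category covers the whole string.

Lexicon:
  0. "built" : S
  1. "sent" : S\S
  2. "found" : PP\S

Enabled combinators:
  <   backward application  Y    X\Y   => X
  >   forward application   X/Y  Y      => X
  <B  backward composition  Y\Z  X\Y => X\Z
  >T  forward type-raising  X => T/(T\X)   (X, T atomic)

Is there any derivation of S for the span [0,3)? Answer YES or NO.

NO

S S\S PP\S
CKY chart[0,3] = {N/(N\PP), NP/(NP\PP), PP, PP/(PP\PP), S/(S\PP)}; S ∉ chart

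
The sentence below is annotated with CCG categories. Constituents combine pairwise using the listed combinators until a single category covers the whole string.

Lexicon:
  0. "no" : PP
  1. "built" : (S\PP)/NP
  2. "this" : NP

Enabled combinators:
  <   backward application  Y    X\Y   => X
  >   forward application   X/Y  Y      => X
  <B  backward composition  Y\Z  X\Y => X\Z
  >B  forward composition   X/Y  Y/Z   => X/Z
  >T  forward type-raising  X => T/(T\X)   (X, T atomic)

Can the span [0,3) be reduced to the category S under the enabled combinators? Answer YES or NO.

YES

[0,3] S   >
  [0,1] S/(S\PP)   >T
    [0,1] "no" : PP
  [1,3] S\PP   >
    [1,2] "built" : (S\PP)/NP
    [2,3] "this" : NP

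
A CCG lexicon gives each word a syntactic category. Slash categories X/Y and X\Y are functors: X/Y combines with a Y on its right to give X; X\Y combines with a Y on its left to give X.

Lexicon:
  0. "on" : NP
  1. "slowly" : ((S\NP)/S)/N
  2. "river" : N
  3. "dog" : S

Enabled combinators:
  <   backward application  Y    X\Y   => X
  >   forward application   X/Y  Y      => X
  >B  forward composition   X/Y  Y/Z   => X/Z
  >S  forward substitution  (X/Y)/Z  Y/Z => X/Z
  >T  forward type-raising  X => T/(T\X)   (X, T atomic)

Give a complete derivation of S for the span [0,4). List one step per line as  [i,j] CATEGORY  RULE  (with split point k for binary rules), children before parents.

[0,4] S   <
  [0,1] "on" : NP
  [1,4] S\NP   >
    [1,3] (S\NP)/S   >
      [1,2] "slowly" : ((S\NP)/S)/N
      [2,3] "river" : N
    [3,4] "dog" : S

[0,1] NP  lex  "on"
[1,2] ((S\NP)/S)/N  lex  "slowly"
[2,3] N  lex  "river"
[1,3] (S\NP)/S  >  k=2
[3,4] S  lex  "dog"
[1,4] S\NP  >  k=3
[0,4] S  <  k=1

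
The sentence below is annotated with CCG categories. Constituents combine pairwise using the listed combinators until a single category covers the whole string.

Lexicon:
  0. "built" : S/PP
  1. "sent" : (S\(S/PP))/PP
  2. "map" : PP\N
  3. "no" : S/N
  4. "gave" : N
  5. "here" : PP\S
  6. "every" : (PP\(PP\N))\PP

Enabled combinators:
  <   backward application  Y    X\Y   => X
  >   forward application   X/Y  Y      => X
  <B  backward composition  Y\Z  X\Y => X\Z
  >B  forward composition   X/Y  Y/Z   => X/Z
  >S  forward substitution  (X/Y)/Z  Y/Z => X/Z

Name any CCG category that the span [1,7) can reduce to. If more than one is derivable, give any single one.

S\(S/PP)

[0,7] S   <
  [0,1] "built" : S/PP
  [1,7] S\(S/PP)   >
    [1,2] "sent" : (S\(S/PP))/PP
    [2,7] PP   <
      [2,3] "map" : PP\N
      [3,7] PP\(PP\N)   <
        [3,6] PP   <
          [3,5] S   >
            [3,4] "no" : S/N
            [4,5] "gave" : N
          [5,6] "here" : PP\S
        [6,7] "every" : (PP\(PP\N))\PP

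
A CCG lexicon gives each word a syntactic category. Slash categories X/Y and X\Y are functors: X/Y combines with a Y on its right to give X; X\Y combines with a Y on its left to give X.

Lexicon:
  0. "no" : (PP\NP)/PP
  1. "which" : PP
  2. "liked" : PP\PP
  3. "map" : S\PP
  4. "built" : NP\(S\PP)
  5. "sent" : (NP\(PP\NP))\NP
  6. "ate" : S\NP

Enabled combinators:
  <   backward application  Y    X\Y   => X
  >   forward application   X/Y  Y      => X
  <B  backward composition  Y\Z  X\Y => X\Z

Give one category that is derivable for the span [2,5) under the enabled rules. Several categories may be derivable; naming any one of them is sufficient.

NP

[0,7] S   <
  [0,6] NP   <
    [0,2] PP\NP   >
      [0,1] "no" : (PP\NP)/PP
      [1,2] "which" : PP
    [2,6] NP\(PP\NP)   <
      [2,5] NP   <
        [2,4] S\PP   <B
          [2,3] "liked" : PP\PP
          [3,4] "map" : S\PP
        [4,5] "built" : NP\(S\PP)
      [5,6] "sent" : (NP\(PP\NP))\NP
  [6,7] "ate" : S\NP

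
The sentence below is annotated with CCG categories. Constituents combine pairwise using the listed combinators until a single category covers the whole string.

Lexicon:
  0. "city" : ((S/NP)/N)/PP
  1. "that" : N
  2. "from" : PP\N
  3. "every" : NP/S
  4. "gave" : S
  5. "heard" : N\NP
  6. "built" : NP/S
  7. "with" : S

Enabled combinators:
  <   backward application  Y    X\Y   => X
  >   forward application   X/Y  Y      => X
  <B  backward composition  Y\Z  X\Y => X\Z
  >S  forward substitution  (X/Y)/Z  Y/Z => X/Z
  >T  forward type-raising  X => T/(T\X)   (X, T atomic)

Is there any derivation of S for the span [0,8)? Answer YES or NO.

YES

[0,8] S   >
  [0,6] S/NP   >
    [0,3] (S/NP)/N   >
      [0,1] "city" : ((S/NP)/N)/PP
      [1,3] PP   <
        [1,2] "that" : N
        [2,3] "from" : PP\N
    [3,6] N   <
      [3,5] NP   >
        [3,4] "every" : NP/S
        [4,5] "gave" : S
      [5,6] "heard" : N\NP
  [6,8] NP   >
    [6,7] "built" : NP/S
    [7,8] "with" : S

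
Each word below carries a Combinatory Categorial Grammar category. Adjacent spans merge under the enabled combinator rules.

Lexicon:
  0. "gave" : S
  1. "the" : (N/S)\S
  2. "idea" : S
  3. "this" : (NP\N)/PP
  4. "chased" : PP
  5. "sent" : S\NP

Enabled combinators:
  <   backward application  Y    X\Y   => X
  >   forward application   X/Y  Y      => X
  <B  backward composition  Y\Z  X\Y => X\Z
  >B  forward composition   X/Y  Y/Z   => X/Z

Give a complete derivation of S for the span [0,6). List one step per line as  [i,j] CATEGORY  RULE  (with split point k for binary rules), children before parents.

[0,6] S   <
  [0,3] N   >
    [0,2] N/S   <
      [0,1] "gave" : S
      [1,2] "the" : (N/S)\S
    [2,3] "idea" : S
  [3,6] S\N   <B
    [3,5] NP\N   >
      [3,4] "this" : (NP\N)/PP
      [4,5] "chased" : PP
    [5,6] "sent" : S\NP

[0,1] S  lex  "gave"
[1,2] (N/S)\S  lex  "the"
[0,2] N/S  <  k=1
[2,3] S  lex  "idea"
[0,3] N  >  k=2
[3,4] (NP\N)/PP  lex  "this"
[4,5] PP  lex  "chased"
[3,5] NP\N  >  k=4
[5,6] S\NP  lex  "sent"
[3,6] S\N  <B  k=5
[0,6] S  <  k=3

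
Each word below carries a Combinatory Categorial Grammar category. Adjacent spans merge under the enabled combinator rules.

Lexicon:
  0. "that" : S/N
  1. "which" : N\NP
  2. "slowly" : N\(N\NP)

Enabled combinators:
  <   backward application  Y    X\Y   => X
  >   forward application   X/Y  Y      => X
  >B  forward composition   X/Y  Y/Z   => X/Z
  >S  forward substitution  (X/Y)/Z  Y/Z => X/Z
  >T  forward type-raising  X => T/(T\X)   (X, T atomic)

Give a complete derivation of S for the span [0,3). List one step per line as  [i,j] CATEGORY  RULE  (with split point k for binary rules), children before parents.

[0,3] S   >
  [0,1] "that" : S/N
  [1,3] N   <
    [1,2] "which" : N\NP
    [2,3] "slowly" : N\(N\NP)

[0,1] S/N  lex  "that"
[1,2] N\NP  lex  "which"
[2,3] N\(N\NP)  lex  "slowly"
[1,3] N  <  k=2
[0,3] S  >  k=1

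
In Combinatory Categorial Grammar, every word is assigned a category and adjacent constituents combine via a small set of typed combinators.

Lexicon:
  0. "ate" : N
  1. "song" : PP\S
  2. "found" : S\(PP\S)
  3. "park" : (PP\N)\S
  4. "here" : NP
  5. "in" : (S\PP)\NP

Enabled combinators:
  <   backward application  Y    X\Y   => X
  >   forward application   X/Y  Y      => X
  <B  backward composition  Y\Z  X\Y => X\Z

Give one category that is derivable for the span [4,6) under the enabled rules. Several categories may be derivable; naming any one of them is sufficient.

S\PP

[0,6] S   <
  [0,4] PP   <
    [0,1] "ate" : N
    [1,4] PP\N   <
      [1,3] S   <
        [1,2] "song" : PP\S
        [2,3] "found" : S\(PP\S)
      [3,4] "park" : (PP\N)\S
  [4,6] S\PP   <
    [4,5] "here" : NP
    [5,6] "in" : (S\PP)\NP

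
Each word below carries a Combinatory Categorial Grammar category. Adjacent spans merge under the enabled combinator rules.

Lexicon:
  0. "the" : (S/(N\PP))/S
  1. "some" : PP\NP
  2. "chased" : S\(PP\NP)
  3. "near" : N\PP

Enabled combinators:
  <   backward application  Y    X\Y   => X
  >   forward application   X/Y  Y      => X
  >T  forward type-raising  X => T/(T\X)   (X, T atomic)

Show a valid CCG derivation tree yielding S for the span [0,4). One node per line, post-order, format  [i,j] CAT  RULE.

[0,1] (S/(N\PP))/S  lex  "the"
[1,2] PP\NP  lex  "some"
[2,3] S\(PP\NP)  lex  "chased"
[1,3] S  <  k=2
[0,3] S/(N\PP)  >  k=1
[3,4] N\PP  lex  "near"
[0,4] S  >  k=3

[0,4] S   >
  [0,3] S/(N\PP)   >
    [0,1] "the" : (S/(N\PP))/S
    [1,3] S   <
      [1,2] "some" : PP\NP
      [2,3] "chased" : S\(PP\NP)
  [3,4] "near" : N\PP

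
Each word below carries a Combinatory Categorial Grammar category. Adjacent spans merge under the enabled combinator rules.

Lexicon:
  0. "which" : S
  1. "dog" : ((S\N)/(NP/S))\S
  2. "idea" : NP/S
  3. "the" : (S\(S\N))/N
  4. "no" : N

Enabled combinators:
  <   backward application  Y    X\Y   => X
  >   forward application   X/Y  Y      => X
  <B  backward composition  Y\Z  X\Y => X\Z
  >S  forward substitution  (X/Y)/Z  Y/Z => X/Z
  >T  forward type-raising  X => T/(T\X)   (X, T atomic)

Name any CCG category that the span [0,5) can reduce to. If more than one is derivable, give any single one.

S

[0,5] S   <
  [0,3] S\N   >
    [0,2] (S\N)/(NP/S)   <
      [0,1] "which" : S
      [1,2] "dog" : ((S\N)/(NP/S))\S
    [2,3] "idea" : NP/S
  [3,5] S\(S\N)   >
    [3,4] "the" : (S\(S\N))/N
    [4,5] "no" : N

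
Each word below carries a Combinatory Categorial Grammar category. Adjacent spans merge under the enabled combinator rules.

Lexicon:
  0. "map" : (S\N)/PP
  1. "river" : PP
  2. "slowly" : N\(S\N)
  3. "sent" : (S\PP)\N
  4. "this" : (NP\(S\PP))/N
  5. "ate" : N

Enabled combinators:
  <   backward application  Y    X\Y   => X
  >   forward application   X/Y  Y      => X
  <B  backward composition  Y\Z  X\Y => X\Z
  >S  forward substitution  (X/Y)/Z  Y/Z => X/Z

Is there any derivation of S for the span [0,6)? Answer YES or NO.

NO

(S\N)/PP PP N\(S\N) (S\PP)\N (NP\(S\PP))/N N
CKY chart[0,6] = {NP}; S ∉ chart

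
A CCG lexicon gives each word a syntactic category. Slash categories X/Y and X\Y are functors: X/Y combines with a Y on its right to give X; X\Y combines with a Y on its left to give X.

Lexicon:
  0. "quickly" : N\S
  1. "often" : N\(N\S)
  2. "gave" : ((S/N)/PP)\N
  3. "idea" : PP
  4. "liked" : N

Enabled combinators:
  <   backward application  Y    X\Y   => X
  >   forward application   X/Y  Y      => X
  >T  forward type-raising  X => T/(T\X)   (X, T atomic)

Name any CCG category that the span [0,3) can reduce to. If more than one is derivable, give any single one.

(S/N)/PP

[0,5] S   >
  [0,4] S/N   >
    [0,3] (S/N)/PP   <
      [0,2] N   <
        [0,1] "quickly" : N\S
        [1,2] "often" : N\(N\S)
      [2,3] "gave" : ((S/N)/PP)\N
    [3,4] "idea" : PP
  [4,5] "liked" : N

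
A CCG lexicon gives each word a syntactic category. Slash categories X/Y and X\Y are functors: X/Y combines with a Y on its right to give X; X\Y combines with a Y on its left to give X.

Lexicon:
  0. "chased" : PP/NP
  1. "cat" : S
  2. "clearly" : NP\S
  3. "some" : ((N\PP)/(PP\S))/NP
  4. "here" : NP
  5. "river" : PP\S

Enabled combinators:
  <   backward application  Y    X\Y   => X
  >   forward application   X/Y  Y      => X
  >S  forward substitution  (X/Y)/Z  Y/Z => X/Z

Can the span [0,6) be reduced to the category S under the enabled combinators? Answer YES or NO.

PP/NP S NP\S ((N\PP)/(PP\S))/NP NP PP\S
CKY chart[0,6] = {N}; S ∉ chart

NO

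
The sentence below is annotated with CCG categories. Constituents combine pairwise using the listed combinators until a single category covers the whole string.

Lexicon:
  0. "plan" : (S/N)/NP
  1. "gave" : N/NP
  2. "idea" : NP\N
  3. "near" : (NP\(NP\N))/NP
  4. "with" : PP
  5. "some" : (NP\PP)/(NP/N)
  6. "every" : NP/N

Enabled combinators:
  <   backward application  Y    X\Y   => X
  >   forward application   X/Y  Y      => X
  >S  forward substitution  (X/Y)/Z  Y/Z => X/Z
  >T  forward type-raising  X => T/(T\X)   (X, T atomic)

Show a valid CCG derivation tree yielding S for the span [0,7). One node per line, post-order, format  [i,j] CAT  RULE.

[0,1] (S/N)/NP  lex  "plan"
[1,2] N/NP  lex  "gave"
[0,2] S/NP  >S  k=1
[2,3] NP\N  lex  "idea"
[3,4] (NP\(NP\N))/NP  lex  "near"
[4,5] PP  lex  "with"
[4,5] NP/(NP\PP)  >T
[5,6] (NP\PP)/(NP/N)  lex  "some"
[6,7] NP/N  lex  "every"
[5,7] NP\PP  >  k=6
[4,7] NP  >  k=5
[3,7] NP\(NP\N)  >  k=4
[2,7] NP  <  k=3
[0,7] S  >  k=2

[0,7] S   >
  [0,2] S/NP   >S
    [0,1] "plan" : (S/N)/NP
    [1,2] "gave" : N/NP
  [2,7] NP   <
    [2,3] "idea" : NP\N
    [3,7] NP\(NP\N)   >
      [3,4] "near" : (NP\(NP\N))/NP
      [4,7] NP   >
        [4,5] NP/(NP\PP)   >T
          [4,5] "with" : PP
        [5,7] NP\PP   >
          [5,6] "some" : (NP\PP)/(NP/N)
          [6,7] "every" : NP/N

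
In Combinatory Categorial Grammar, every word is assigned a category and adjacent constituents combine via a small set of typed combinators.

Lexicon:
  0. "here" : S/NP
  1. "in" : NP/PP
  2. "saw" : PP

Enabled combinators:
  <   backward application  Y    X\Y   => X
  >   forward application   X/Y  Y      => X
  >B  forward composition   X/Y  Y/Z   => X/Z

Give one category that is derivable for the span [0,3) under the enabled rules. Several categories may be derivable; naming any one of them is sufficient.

[0,3] S   >
  [0,1] "here" : S/NP
  [1,3] NP   >
    [1,2] "in" : NP/PP
    [2,3] "saw" : PP

S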